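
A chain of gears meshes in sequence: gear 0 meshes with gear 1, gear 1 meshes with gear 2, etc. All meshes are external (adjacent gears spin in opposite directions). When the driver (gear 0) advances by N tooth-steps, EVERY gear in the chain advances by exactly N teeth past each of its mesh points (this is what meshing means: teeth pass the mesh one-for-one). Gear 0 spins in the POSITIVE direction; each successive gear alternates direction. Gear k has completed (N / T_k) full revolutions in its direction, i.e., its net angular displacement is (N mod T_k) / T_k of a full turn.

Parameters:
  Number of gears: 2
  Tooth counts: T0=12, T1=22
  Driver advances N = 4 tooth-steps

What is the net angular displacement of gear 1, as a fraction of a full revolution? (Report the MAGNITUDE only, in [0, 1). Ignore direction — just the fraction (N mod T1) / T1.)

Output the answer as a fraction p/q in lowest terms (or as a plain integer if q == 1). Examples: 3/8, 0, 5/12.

Chain of 2 gears, tooth counts: [12, 22]
  gear 0: T0=12, direction=positive, advance = 4 mod 12 = 4 teeth = 4/12 turn
  gear 1: T1=22, direction=negative, advance = 4 mod 22 = 4 teeth = 4/22 turn
Gear 1: 4 mod 22 = 4
Fraction = 4 / 22 = 2/11 (gcd(4,22)=2) = 2/11

Answer: 2/11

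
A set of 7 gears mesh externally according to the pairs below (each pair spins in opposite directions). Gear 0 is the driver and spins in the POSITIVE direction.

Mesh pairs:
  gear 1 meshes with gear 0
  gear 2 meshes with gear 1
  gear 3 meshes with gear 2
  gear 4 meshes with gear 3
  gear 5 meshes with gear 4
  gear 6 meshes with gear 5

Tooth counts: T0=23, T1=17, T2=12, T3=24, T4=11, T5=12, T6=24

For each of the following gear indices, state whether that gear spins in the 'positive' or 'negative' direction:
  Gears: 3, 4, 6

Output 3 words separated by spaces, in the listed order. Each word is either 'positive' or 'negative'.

Answer: negative positive positive

Derivation:
Gear 0 (driver): positive (depth 0)
  gear 1: meshes with gear 0 -> depth 1 -> negative (opposite of gear 0)
  gear 2: meshes with gear 1 -> depth 2 -> positive (opposite of gear 1)
  gear 3: meshes with gear 2 -> depth 3 -> negative (opposite of gear 2)
  gear 4: meshes with gear 3 -> depth 4 -> positive (opposite of gear 3)
  gear 5: meshes with gear 4 -> depth 5 -> negative (opposite of gear 4)
  gear 6: meshes with gear 5 -> depth 6 -> positive (opposite of gear 5)
Queried indices 3, 4, 6 -> negative, positive, positive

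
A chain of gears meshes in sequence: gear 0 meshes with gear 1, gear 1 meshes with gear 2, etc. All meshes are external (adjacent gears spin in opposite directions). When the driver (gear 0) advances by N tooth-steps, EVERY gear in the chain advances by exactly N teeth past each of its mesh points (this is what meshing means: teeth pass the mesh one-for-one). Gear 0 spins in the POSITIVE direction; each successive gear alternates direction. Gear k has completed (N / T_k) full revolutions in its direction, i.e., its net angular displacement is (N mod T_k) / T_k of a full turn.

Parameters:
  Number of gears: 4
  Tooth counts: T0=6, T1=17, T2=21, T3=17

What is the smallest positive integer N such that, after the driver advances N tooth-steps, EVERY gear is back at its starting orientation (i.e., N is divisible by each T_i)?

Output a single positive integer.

Gear k returns to start when N is a multiple of T_k.
All gears at start simultaneously when N is a common multiple of [6, 17, 21, 17]; the smallest such N is lcm(6, 17, 21, 17).
Start: lcm = T0 = 6
Fold in T1=17: gcd(6, 17) = 1; lcm(6, 17) = 6 * 17 / 1 = 102 / 1 = 102
Fold in T2=21: gcd(102, 21) = 3; lcm(102, 21) = 102 * 21 / 3 = 2142 / 3 = 714
Fold in T3=17: gcd(714, 17) = 17; lcm(714, 17) = 714 * 17 / 17 = 12138 / 17 = 714
Full cycle length = 714

Answer: 714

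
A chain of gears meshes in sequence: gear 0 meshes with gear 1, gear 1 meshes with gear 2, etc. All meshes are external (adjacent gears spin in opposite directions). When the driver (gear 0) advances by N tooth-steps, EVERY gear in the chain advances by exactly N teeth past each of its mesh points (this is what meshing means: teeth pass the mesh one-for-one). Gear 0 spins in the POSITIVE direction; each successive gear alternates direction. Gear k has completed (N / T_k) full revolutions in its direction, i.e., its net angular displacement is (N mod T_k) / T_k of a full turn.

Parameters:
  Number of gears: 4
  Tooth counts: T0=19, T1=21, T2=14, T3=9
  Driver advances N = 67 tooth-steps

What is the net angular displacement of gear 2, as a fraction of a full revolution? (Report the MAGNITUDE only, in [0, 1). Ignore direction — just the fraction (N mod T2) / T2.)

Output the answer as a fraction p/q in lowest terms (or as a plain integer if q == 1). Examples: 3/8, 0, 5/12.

Chain of 4 gears, tooth counts: [19, 21, 14, 9]
  gear 0: T0=19, direction=positive, advance = 67 mod 19 = 10 teeth = 10/19 turn
  gear 1: T1=21, direction=negative, advance = 67 mod 21 = 4 teeth = 4/21 turn
  gear 2: T2=14, direction=positive, advance = 67 mod 14 = 11 teeth = 11/14 turn
  gear 3: T3=9, direction=negative, advance = 67 mod 9 = 4 teeth = 4/9 turn
Gear 2: 67 mod 14 = 11
Fraction = 11 / 14 = 11/14 (gcd(11,14)=1) = 11/14

Answer: 11/14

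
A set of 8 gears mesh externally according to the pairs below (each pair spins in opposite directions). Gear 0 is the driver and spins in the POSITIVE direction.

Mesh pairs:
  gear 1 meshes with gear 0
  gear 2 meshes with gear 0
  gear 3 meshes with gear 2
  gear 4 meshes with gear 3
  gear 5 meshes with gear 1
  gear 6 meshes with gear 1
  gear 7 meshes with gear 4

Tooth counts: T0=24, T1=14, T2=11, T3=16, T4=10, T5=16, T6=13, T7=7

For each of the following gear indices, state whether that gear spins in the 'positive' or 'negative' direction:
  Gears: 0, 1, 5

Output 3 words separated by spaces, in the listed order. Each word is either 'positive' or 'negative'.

Answer: positive negative positive

Derivation:
Gear 0 (driver): positive (depth 0)
  gear 1: meshes with gear 0 -> depth 1 -> negative (opposite of gear 0)
  gear 2: meshes with gear 0 -> depth 1 -> negative (opposite of gear 0)
  gear 3: meshes with gear 2 -> depth 2 -> positive (opposite of gear 2)
  gear 4: meshes with gear 3 -> depth 3 -> negative (opposite of gear 3)
  gear 5: meshes with gear 1 -> depth 2 -> positive (opposite of gear 1)
  gear 6: meshes with gear 1 -> depth 2 -> positive (opposite of gear 1)
  gear 7: meshes with gear 4 -> depth 4 -> positive (opposite of gear 4)
Queried indices 0, 1, 5 -> positive, negative, positive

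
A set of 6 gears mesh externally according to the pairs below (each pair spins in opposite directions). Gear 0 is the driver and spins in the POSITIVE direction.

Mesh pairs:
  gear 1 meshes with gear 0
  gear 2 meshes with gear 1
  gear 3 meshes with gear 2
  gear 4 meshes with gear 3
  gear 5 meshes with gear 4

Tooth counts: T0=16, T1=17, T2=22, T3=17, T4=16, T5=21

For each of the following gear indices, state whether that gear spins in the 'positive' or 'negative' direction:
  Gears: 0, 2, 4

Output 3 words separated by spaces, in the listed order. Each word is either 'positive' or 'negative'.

Answer: positive positive positive

Derivation:
Gear 0 (driver): positive (depth 0)
  gear 1: meshes with gear 0 -> depth 1 -> negative (opposite of gear 0)
  gear 2: meshes with gear 1 -> depth 2 -> positive (opposite of gear 1)
  gear 3: meshes with gear 2 -> depth 3 -> negative (opposite of gear 2)
  gear 4: meshes with gear 3 -> depth 4 -> positive (opposite of gear 3)
  gear 5: meshes with gear 4 -> depth 5 -> negative (opposite of gear 4)
Queried indices 0, 2, 4 -> positive, positive, positive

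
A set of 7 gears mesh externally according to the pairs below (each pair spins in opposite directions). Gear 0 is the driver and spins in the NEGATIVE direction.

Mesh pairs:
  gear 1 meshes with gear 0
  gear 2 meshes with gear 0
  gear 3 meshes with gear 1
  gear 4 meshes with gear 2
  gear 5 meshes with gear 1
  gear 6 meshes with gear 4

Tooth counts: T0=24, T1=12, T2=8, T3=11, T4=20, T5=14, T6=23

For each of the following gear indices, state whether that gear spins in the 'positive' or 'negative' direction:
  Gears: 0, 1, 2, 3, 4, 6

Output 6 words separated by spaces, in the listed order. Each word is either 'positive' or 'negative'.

Gear 0 (driver): negative (depth 0)
  gear 1: meshes with gear 0 -> depth 1 -> positive (opposite of gear 0)
  gear 2: meshes with gear 0 -> depth 1 -> positive (opposite of gear 0)
  gear 3: meshes with gear 1 -> depth 2 -> negative (opposite of gear 1)
  gear 4: meshes with gear 2 -> depth 2 -> negative (opposite of gear 2)
  gear 5: meshes with gear 1 -> depth 2 -> negative (opposite of gear 1)
  gear 6: meshes with gear 4 -> depth 3 -> positive (opposite of gear 4)
Queried indices 0, 1, 2, 3, 4, 6 -> negative, positive, positive, negative, negative, positive

Answer: negative positive positive negative negative positive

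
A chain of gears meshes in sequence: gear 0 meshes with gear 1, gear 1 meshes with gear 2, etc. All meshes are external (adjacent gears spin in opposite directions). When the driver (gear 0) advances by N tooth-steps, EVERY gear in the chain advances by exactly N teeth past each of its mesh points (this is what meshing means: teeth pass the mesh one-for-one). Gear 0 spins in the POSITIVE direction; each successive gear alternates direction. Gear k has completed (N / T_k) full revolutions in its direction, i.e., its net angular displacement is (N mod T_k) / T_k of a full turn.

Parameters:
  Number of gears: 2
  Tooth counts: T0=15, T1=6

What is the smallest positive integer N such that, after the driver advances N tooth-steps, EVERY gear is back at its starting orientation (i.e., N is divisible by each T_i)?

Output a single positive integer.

Answer: 30

Derivation:
Gear k returns to start when N is a multiple of T_k.
All gears at start simultaneously when N is a common multiple of [15, 6]; the smallest such N is lcm(15, 6).
Start: lcm = T0 = 15
Fold in T1=6: gcd(15, 6) = 3; lcm(15, 6) = 15 * 6 / 3 = 90 / 3 = 30
Full cycle length = 30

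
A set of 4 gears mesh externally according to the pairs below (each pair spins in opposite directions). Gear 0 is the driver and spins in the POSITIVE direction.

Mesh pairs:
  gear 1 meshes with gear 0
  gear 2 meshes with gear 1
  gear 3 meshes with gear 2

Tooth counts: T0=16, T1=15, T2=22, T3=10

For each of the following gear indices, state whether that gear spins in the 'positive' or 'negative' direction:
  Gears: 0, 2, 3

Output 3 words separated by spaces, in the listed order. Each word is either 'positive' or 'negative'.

Answer: positive positive negative

Derivation:
Gear 0 (driver): positive (depth 0)
  gear 1: meshes with gear 0 -> depth 1 -> negative (opposite of gear 0)
  gear 2: meshes with gear 1 -> depth 2 -> positive (opposite of gear 1)
  gear 3: meshes with gear 2 -> depth 3 -> negative (opposite of gear 2)
Queried indices 0, 2, 3 -> positive, positive, negative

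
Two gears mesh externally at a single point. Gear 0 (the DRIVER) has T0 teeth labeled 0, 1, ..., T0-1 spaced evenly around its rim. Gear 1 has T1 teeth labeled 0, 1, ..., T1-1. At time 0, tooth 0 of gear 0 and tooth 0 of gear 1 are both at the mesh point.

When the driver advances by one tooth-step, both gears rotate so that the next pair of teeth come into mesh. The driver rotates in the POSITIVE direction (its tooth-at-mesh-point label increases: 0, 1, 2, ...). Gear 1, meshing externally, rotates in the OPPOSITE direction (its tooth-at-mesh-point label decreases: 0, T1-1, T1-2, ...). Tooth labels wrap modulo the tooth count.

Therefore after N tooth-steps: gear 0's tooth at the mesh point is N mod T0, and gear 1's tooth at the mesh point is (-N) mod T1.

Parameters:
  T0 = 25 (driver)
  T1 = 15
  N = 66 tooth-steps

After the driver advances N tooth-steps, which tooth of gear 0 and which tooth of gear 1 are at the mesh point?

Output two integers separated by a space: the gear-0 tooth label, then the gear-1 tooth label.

Gear 0 (driver, T0=25): tooth at mesh = N mod T0
  66 = 2 * 25 + 16, so 66 mod 25 = 16
  gear 0 tooth = 16
Gear 1 (driven, T1=15): tooth at mesh = (-N) mod T1
  66 = 4 * 15 + 6, so 66 mod 15 = 6
  (-66) mod 15 = (-6) mod 15 = 15 - 6 = 9
Mesh after 66 steps: gear-0 tooth 16 meets gear-1 tooth 9

Answer: 16 9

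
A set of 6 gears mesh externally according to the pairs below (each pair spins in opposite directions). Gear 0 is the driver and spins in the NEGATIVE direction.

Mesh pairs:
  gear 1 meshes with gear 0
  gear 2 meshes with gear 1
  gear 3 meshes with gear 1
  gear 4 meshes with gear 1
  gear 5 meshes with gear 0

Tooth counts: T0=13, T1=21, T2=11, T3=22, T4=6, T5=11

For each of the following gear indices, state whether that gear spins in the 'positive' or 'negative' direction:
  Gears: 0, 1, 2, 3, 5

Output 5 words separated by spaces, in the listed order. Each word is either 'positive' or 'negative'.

Gear 0 (driver): negative (depth 0)
  gear 1: meshes with gear 0 -> depth 1 -> positive (opposite of gear 0)
  gear 2: meshes with gear 1 -> depth 2 -> negative (opposite of gear 1)
  gear 3: meshes with gear 1 -> depth 2 -> negative (opposite of gear 1)
  gear 4: meshes with gear 1 -> depth 2 -> negative (opposite of gear 1)
  gear 5: meshes with gear 0 -> depth 1 -> positive (opposite of gear 0)
Queried indices 0, 1, 2, 3, 5 -> negative, positive, negative, negative, positive

Answer: negative positive negative negative positive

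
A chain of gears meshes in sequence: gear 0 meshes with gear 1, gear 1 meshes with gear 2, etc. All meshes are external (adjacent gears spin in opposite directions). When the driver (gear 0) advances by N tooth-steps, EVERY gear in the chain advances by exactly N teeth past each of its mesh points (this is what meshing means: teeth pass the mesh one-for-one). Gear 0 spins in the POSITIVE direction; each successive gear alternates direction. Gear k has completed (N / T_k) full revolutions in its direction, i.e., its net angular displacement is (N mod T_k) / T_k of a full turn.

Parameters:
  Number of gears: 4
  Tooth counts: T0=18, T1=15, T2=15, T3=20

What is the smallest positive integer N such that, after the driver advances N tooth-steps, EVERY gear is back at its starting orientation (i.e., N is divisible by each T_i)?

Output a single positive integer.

Gear k returns to start when N is a multiple of T_k.
All gears at start simultaneously when N is a common multiple of [18, 15, 15, 20]; the smallest such N is lcm(18, 15, 15, 20).
Start: lcm = T0 = 18
Fold in T1=15: gcd(18, 15) = 3; lcm(18, 15) = 18 * 15 / 3 = 270 / 3 = 90
Fold in T2=15: gcd(90, 15) = 15; lcm(90, 15) = 90 * 15 / 15 = 1350 / 15 = 90
Fold in T3=20: gcd(90, 20) = 10; lcm(90, 20) = 90 * 20 / 10 = 1800 / 10 = 180
Full cycle length = 180

Answer: 180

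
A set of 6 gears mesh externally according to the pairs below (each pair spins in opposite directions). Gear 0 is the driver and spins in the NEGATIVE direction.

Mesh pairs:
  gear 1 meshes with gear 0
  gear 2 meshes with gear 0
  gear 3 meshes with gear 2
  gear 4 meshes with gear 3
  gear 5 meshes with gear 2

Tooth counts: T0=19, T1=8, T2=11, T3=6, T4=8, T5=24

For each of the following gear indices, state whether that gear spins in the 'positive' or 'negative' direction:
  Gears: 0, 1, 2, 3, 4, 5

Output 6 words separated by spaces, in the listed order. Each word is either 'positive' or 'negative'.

Gear 0 (driver): negative (depth 0)
  gear 1: meshes with gear 0 -> depth 1 -> positive (opposite of gear 0)
  gear 2: meshes with gear 0 -> depth 1 -> positive (opposite of gear 0)
  gear 3: meshes with gear 2 -> depth 2 -> negative (opposite of gear 2)
  gear 4: meshes with gear 3 -> depth 3 -> positive (opposite of gear 3)
  gear 5: meshes with gear 2 -> depth 2 -> negative (opposite of gear 2)
Queried indices 0, 1, 2, 3, 4, 5 -> negative, positive, positive, negative, positive, negative

Answer: negative positive positive negative positive negative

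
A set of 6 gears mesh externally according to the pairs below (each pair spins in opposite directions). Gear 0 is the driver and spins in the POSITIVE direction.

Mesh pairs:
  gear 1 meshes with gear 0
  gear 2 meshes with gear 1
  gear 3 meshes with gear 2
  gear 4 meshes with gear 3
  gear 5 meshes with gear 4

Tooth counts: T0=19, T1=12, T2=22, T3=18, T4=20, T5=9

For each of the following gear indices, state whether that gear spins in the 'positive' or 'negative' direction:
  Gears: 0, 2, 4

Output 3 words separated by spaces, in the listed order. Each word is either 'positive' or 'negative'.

Gear 0 (driver): positive (depth 0)
  gear 1: meshes with gear 0 -> depth 1 -> negative (opposite of gear 0)
  gear 2: meshes with gear 1 -> depth 2 -> positive (opposite of gear 1)
  gear 3: meshes with gear 2 -> depth 3 -> negative (opposite of gear 2)
  gear 4: meshes with gear 3 -> depth 4 -> positive (opposite of gear 3)
  gear 5: meshes with gear 4 -> depth 5 -> negative (opposite of gear 4)
Queried indices 0, 2, 4 -> positive, positive, positive

Answer: positive positive positive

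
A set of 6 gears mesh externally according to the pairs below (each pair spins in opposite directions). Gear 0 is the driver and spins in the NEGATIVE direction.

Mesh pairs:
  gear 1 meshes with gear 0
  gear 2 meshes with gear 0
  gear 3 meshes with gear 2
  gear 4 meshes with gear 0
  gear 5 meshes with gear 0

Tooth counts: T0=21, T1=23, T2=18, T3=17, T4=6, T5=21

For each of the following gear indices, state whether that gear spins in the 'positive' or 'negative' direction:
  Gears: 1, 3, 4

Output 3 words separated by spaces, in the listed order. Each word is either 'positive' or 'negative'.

Gear 0 (driver): negative (depth 0)
  gear 1: meshes with gear 0 -> depth 1 -> positive (opposite of gear 0)
  gear 2: meshes with gear 0 -> depth 1 -> positive (opposite of gear 0)
  gear 3: meshes with gear 2 -> depth 2 -> negative (opposite of gear 2)
  gear 4: meshes with gear 0 -> depth 1 -> positive (opposite of gear 0)
  gear 5: meshes with gear 0 -> depth 1 -> positive (opposite of gear 0)
Queried indices 1, 3, 4 -> positive, negative, positive

Answer: positive negative positive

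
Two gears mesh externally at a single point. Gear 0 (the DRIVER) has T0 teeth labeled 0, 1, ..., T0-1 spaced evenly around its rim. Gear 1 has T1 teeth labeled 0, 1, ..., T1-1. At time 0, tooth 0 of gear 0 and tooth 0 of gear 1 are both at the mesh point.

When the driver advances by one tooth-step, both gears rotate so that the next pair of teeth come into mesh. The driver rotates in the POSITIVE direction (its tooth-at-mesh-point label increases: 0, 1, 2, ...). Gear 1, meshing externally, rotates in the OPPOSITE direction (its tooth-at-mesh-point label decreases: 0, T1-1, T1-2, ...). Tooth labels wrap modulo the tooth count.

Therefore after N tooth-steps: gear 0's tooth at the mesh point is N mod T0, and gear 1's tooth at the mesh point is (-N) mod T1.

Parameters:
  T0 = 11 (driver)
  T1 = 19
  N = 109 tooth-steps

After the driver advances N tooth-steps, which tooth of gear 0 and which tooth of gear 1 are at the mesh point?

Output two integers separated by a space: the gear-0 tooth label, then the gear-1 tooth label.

Gear 0 (driver, T0=11): tooth at mesh = N mod T0
  109 = 9 * 11 + 10, so 109 mod 11 = 10
  gear 0 tooth = 10
Gear 1 (driven, T1=19): tooth at mesh = (-N) mod T1
  109 = 5 * 19 + 14, so 109 mod 19 = 14
  (-109) mod 19 = (-14) mod 19 = 19 - 14 = 5
Mesh after 109 steps: gear-0 tooth 10 meets gear-1 tooth 5

Answer: 10 5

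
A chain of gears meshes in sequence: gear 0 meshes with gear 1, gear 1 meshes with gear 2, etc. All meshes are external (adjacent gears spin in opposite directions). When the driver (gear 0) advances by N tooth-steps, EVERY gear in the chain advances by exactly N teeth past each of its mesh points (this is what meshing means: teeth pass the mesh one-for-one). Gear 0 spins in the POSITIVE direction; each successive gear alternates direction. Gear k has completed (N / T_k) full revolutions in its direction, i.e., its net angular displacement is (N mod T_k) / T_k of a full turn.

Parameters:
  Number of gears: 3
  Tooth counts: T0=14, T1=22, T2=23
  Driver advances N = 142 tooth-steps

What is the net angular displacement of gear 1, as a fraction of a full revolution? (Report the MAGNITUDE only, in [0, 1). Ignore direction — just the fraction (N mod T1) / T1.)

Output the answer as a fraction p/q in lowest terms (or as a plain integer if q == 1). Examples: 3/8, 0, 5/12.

Chain of 3 gears, tooth counts: [14, 22, 23]
  gear 0: T0=14, direction=positive, advance = 142 mod 14 = 2 teeth = 2/14 turn
  gear 1: T1=22, direction=negative, advance = 142 mod 22 = 10 teeth = 10/22 turn
  gear 2: T2=23, direction=positive, advance = 142 mod 23 = 4 teeth = 4/23 turn
Gear 1: 142 mod 22 = 10
Fraction = 10 / 22 = 5/11 (gcd(10,22)=2) = 5/11

Answer: 5/11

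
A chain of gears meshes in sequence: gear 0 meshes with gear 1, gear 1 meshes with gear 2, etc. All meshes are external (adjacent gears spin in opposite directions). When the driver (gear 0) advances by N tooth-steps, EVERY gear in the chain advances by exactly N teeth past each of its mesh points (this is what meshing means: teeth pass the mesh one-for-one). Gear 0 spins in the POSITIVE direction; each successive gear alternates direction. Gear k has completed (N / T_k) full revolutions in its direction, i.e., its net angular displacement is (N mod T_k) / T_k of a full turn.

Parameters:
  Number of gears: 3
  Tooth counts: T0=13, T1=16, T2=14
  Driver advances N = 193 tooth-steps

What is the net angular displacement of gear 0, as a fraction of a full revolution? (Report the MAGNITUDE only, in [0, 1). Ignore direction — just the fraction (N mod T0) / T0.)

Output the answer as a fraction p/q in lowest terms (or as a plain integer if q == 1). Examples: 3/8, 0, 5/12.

Answer: 11/13

Derivation:
Chain of 3 gears, tooth counts: [13, 16, 14]
  gear 0: T0=13, direction=positive, advance = 193 mod 13 = 11 teeth = 11/13 turn
  gear 1: T1=16, direction=negative, advance = 193 mod 16 = 1 teeth = 1/16 turn
  gear 2: T2=14, direction=positive, advance = 193 mod 14 = 11 teeth = 11/14 turn
Gear 0: 193 mod 13 = 11
Fraction = 11 / 13 = 11/13 (gcd(11,13)=1) = 11/13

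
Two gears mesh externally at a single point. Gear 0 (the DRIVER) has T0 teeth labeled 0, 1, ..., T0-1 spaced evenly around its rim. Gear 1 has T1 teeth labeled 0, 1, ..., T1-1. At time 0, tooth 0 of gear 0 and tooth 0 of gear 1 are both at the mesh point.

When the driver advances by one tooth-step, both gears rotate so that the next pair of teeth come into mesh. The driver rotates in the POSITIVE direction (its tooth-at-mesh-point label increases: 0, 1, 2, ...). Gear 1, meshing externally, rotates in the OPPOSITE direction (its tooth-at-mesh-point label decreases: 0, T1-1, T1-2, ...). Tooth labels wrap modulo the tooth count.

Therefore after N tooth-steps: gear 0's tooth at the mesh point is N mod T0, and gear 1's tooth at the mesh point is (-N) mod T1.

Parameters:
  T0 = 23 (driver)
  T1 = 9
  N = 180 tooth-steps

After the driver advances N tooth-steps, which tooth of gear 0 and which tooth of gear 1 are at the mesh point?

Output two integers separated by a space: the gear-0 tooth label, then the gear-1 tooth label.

Answer: 19 0

Derivation:
Gear 0 (driver, T0=23): tooth at mesh = N mod T0
  180 = 7 * 23 + 19, so 180 mod 23 = 19
  gear 0 tooth = 19
Gear 1 (driven, T1=9): tooth at mesh = (-N) mod T1
  180 = 20 * 9 + 0, so 180 mod 9 = 0
  (-180) mod 9 = 0
Mesh after 180 steps: gear-0 tooth 19 meets gear-1 tooth 0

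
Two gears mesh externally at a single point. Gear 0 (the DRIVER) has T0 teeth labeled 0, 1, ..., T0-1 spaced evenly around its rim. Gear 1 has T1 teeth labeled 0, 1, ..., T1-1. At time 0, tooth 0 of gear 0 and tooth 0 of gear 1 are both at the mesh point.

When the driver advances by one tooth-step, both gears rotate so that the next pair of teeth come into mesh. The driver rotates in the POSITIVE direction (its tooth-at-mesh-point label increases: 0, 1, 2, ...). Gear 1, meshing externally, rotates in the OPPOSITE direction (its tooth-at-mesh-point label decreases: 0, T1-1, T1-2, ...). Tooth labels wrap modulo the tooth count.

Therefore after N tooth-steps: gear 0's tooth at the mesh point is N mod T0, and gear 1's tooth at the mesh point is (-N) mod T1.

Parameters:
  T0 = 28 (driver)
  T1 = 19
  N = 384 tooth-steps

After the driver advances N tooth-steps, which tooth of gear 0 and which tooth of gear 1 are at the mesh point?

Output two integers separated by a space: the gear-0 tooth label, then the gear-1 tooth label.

Answer: 20 15

Derivation:
Gear 0 (driver, T0=28): tooth at mesh = N mod T0
  384 = 13 * 28 + 20, so 384 mod 28 = 20
  gear 0 tooth = 20
Gear 1 (driven, T1=19): tooth at mesh = (-N) mod T1
  384 = 20 * 19 + 4, so 384 mod 19 = 4
  (-384) mod 19 = (-4) mod 19 = 19 - 4 = 15
Mesh after 384 steps: gear-0 tooth 20 meets gear-1 tooth 15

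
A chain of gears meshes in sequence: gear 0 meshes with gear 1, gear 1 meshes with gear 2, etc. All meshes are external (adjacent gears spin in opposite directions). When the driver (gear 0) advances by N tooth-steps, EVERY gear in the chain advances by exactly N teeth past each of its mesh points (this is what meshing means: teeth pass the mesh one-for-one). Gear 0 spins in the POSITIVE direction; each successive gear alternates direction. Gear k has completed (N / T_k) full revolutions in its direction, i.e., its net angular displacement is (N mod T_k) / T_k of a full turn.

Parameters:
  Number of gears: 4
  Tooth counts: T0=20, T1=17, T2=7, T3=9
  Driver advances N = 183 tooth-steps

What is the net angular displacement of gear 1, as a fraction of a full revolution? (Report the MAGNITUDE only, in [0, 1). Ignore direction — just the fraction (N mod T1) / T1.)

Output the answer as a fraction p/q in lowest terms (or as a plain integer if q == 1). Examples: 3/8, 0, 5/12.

Chain of 4 gears, tooth counts: [20, 17, 7, 9]
  gear 0: T0=20, direction=positive, advance = 183 mod 20 = 3 teeth = 3/20 turn
  gear 1: T1=17, direction=negative, advance = 183 mod 17 = 13 teeth = 13/17 turn
  gear 2: T2=7, direction=positive, advance = 183 mod 7 = 1 teeth = 1/7 turn
  gear 3: T3=9, direction=negative, advance = 183 mod 9 = 3 teeth = 3/9 turn
Gear 1: 183 mod 17 = 13
Fraction = 13 / 17 = 13/17 (gcd(13,17)=1) = 13/17

Answer: 13/17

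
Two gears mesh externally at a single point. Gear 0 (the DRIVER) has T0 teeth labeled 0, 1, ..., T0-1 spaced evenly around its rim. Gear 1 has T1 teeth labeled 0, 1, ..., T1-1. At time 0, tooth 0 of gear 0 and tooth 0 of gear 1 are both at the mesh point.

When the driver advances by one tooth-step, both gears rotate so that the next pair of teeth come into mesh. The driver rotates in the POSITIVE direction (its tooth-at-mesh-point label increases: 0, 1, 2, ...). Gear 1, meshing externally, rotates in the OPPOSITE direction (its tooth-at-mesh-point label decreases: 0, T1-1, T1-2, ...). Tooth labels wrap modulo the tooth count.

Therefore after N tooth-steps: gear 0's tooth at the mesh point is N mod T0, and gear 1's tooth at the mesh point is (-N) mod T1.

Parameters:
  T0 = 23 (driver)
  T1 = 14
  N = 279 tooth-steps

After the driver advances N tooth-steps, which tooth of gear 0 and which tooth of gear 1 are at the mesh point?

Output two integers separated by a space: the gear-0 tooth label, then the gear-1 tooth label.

Gear 0 (driver, T0=23): tooth at mesh = N mod T0
  279 = 12 * 23 + 3, so 279 mod 23 = 3
  gear 0 tooth = 3
Gear 1 (driven, T1=14): tooth at mesh = (-N) mod T1
  279 = 19 * 14 + 13, so 279 mod 14 = 13
  (-279) mod 14 = (-13) mod 14 = 14 - 13 = 1
Mesh after 279 steps: gear-0 tooth 3 meets gear-1 tooth 1

Answer: 3 1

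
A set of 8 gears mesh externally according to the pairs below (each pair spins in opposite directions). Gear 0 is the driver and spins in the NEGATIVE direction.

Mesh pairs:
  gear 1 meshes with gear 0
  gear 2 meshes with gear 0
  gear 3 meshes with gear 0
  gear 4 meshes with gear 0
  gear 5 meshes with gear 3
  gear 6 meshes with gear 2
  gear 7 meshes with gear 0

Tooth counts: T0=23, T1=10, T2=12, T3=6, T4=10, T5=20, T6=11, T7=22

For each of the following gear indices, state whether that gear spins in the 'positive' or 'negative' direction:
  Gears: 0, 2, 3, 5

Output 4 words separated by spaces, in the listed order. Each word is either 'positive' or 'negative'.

Answer: negative positive positive negative

Derivation:
Gear 0 (driver): negative (depth 0)
  gear 1: meshes with gear 0 -> depth 1 -> positive (opposite of gear 0)
  gear 2: meshes with gear 0 -> depth 1 -> positive (opposite of gear 0)
  gear 3: meshes with gear 0 -> depth 1 -> positive (opposite of gear 0)
  gear 4: meshes with gear 0 -> depth 1 -> positive (opposite of gear 0)
  gear 5: meshes with gear 3 -> depth 2 -> negative (opposite of gear 3)
  gear 6: meshes with gear 2 -> depth 2 -> negative (opposite of gear 2)
  gear 7: meshes with gear 0 -> depth 1 -> positive (opposite of gear 0)
Queried indices 0, 2, 3, 5 -> negative, positive, positive, negative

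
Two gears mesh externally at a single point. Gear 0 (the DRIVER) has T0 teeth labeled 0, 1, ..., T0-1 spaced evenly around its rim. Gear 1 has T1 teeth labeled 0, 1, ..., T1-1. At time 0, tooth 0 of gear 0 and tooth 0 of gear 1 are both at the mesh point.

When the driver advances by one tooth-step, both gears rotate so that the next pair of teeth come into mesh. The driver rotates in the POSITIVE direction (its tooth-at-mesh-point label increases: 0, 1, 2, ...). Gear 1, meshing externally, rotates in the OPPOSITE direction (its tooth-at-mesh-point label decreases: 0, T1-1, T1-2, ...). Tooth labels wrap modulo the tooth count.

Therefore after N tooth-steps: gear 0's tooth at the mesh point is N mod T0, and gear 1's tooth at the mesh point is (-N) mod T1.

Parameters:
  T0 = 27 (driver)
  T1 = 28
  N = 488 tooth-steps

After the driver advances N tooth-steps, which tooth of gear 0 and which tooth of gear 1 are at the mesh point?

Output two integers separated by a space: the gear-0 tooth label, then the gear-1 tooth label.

Answer: 2 16

Derivation:
Gear 0 (driver, T0=27): tooth at mesh = N mod T0
  488 = 18 * 27 + 2, so 488 mod 27 = 2
  gear 0 tooth = 2
Gear 1 (driven, T1=28): tooth at mesh = (-N) mod T1
  488 = 17 * 28 + 12, so 488 mod 28 = 12
  (-488) mod 28 = (-12) mod 28 = 28 - 12 = 16
Mesh after 488 steps: gear-0 tooth 2 meets gear-1 tooth 16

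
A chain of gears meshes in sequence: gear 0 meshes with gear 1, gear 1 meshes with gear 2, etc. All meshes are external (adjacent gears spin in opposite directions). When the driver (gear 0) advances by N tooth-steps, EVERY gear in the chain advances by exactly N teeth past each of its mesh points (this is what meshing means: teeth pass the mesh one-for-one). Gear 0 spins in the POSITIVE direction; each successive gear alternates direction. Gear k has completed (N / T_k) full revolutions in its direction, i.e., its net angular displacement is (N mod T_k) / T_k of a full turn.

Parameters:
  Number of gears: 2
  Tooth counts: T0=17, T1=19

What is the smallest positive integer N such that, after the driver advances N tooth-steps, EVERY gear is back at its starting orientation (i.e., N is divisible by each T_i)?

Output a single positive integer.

Answer: 323

Derivation:
Gear k returns to start when N is a multiple of T_k.
All gears at start simultaneously when N is a common multiple of [17, 19]; the smallest such N is lcm(17, 19).
Start: lcm = T0 = 17
Fold in T1=19: gcd(17, 19) = 1; lcm(17, 19) = 17 * 19 / 1 = 323 / 1 = 323
Full cycle length = 323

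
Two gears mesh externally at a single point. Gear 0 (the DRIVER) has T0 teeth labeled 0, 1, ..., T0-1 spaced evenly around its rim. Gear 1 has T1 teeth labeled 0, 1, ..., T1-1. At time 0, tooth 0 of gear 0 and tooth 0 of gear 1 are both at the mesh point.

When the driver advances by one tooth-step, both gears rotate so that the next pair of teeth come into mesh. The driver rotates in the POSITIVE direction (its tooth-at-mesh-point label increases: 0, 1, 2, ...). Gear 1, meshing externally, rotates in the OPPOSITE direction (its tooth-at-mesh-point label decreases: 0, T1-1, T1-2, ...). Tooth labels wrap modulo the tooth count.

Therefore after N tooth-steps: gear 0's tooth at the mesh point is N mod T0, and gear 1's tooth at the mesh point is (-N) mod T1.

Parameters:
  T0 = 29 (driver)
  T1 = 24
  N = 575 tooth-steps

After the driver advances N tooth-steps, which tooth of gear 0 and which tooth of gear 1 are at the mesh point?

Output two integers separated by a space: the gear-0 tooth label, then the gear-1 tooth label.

Answer: 24 1

Derivation:
Gear 0 (driver, T0=29): tooth at mesh = N mod T0
  575 = 19 * 29 + 24, so 575 mod 29 = 24
  gear 0 tooth = 24
Gear 1 (driven, T1=24): tooth at mesh = (-N) mod T1
  575 = 23 * 24 + 23, so 575 mod 24 = 23
  (-575) mod 24 = (-23) mod 24 = 24 - 23 = 1
Mesh after 575 steps: gear-0 tooth 24 meets gear-1 tooth 1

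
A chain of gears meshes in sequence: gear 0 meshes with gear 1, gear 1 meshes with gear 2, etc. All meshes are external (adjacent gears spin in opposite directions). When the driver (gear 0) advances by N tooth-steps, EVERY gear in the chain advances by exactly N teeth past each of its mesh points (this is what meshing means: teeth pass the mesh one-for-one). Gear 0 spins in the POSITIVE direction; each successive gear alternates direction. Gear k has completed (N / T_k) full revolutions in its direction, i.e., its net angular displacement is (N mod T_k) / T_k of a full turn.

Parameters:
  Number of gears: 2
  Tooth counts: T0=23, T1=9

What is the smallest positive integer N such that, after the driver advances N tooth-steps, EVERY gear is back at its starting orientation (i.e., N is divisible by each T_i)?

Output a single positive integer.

Gear k returns to start when N is a multiple of T_k.
All gears at start simultaneously when N is a common multiple of [23, 9]; the smallest such N is lcm(23, 9).
Start: lcm = T0 = 23
Fold in T1=9: gcd(23, 9) = 1; lcm(23, 9) = 23 * 9 / 1 = 207 / 1 = 207
Full cycle length = 207

Answer: 207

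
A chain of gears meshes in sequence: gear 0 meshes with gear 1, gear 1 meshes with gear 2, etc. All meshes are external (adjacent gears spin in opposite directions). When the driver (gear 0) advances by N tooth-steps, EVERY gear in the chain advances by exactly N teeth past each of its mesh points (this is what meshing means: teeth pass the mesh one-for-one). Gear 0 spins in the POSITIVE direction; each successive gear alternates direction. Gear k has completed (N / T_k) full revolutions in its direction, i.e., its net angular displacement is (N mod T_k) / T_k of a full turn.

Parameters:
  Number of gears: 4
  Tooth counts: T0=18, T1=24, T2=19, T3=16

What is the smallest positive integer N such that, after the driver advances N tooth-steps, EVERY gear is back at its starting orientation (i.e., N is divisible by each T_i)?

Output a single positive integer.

Gear k returns to start when N is a multiple of T_k.
All gears at start simultaneously when N is a common multiple of [18, 24, 19, 16]; the smallest such N is lcm(18, 24, 19, 16).
Start: lcm = T0 = 18
Fold in T1=24: gcd(18, 24) = 6; lcm(18, 24) = 18 * 24 / 6 = 432 / 6 = 72
Fold in T2=19: gcd(72, 19) = 1; lcm(72, 19) = 72 * 19 / 1 = 1368 / 1 = 1368
Fold in T3=16: gcd(1368, 16) = 8; lcm(1368, 16) = 1368 * 16 / 8 = 21888 / 8 = 2736
Full cycle length = 2736

Answer: 2736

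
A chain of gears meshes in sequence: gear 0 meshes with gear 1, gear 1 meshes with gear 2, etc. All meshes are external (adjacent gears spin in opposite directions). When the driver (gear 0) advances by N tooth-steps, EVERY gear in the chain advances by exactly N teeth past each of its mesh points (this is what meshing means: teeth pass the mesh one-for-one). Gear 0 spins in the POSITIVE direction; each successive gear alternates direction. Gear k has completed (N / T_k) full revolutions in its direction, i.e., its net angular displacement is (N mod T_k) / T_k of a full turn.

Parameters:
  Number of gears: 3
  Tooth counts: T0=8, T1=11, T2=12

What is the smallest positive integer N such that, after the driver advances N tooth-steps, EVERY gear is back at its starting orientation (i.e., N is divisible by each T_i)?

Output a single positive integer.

Answer: 264

Derivation:
Gear k returns to start when N is a multiple of T_k.
All gears at start simultaneously when N is a common multiple of [8, 11, 12]; the smallest such N is lcm(8, 11, 12).
Start: lcm = T0 = 8
Fold in T1=11: gcd(8, 11) = 1; lcm(8, 11) = 8 * 11 / 1 = 88 / 1 = 88
Fold in T2=12: gcd(88, 12) = 4; lcm(88, 12) = 88 * 12 / 4 = 1056 / 4 = 264
Full cycle length = 264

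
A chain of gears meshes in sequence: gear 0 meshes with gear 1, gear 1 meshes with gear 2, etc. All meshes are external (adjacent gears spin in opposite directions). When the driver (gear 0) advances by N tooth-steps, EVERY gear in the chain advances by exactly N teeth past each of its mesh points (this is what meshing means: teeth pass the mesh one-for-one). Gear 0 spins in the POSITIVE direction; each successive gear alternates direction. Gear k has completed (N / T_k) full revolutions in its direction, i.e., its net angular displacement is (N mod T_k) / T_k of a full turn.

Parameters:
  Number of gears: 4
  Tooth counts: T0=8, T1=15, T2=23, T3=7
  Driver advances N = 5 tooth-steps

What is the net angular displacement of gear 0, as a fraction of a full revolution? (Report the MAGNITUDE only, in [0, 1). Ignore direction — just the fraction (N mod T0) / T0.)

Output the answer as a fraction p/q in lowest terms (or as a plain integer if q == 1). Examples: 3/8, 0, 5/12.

Answer: 5/8

Derivation:
Chain of 4 gears, tooth counts: [8, 15, 23, 7]
  gear 0: T0=8, direction=positive, advance = 5 mod 8 = 5 teeth = 5/8 turn
  gear 1: T1=15, direction=negative, advance = 5 mod 15 = 5 teeth = 5/15 turn
  gear 2: T2=23, direction=positive, advance = 5 mod 23 = 5 teeth = 5/23 turn
  gear 3: T3=7, direction=negative, advance = 5 mod 7 = 5 teeth = 5/7 turn
Gear 0: 5 mod 8 = 5
Fraction = 5 / 8 = 5/8 (gcd(5,8)=1) = 5/8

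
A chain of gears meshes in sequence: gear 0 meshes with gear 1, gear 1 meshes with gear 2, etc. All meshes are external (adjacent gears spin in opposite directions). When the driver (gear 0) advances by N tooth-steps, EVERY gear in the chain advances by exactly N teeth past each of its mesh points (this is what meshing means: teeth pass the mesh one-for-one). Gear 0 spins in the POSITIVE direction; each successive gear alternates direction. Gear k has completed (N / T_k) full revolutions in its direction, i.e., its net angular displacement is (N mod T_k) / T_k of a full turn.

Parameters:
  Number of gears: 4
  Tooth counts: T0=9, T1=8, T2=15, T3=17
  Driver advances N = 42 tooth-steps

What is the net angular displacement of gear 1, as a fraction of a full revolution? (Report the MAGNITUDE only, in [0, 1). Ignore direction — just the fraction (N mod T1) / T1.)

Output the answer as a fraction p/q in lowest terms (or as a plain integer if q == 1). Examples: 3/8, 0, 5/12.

Chain of 4 gears, tooth counts: [9, 8, 15, 17]
  gear 0: T0=9, direction=positive, advance = 42 mod 9 = 6 teeth = 6/9 turn
  gear 1: T1=8, direction=negative, advance = 42 mod 8 = 2 teeth = 2/8 turn
  gear 2: T2=15, direction=positive, advance = 42 mod 15 = 12 teeth = 12/15 turn
  gear 3: T3=17, direction=negative, advance = 42 mod 17 = 8 teeth = 8/17 turn
Gear 1: 42 mod 8 = 2
Fraction = 2 / 8 = 1/4 (gcd(2,8)=2) = 1/4

Answer: 1/4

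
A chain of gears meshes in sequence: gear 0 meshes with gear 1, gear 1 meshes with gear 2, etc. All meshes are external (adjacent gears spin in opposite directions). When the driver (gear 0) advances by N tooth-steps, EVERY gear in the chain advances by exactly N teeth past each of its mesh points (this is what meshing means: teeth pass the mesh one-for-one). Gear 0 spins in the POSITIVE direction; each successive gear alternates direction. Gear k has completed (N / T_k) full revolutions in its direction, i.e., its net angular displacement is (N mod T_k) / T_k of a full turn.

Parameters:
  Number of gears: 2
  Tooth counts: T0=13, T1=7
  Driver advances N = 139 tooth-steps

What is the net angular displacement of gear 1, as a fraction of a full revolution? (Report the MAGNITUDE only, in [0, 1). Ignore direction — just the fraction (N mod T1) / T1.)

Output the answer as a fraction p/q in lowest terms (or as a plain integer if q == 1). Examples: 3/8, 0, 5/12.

Answer: 6/7

Derivation:
Chain of 2 gears, tooth counts: [13, 7]
  gear 0: T0=13, direction=positive, advance = 139 mod 13 = 9 teeth = 9/13 turn
  gear 1: T1=7, direction=negative, advance = 139 mod 7 = 6 teeth = 6/7 turn
Gear 1: 139 mod 7 = 6
Fraction = 6 / 7 = 6/7 (gcd(6,7)=1) = 6/7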